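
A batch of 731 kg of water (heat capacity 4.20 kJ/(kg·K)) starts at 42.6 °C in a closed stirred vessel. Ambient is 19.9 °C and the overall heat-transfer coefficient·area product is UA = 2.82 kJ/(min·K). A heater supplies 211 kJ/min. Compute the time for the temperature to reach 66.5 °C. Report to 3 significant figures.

668 min

Lumped-capacitance energy balance: M c_p dT/dt = UA(T_amb − T) + Q̇.
τ = M c_p/UA = 1088.7 min; T_ss = T_amb + Q̇/UA = 19.9 + 211/2.82 = 94.723 °C.
T(t) = T_ss + (T₀ − T_ss)e^(−t/τ); set T = 66.5:
t = −τ ln[(T − T_ss)/(T₀ − T_ss)] = −1088.7 · ln(0.54147) = 667.90 min.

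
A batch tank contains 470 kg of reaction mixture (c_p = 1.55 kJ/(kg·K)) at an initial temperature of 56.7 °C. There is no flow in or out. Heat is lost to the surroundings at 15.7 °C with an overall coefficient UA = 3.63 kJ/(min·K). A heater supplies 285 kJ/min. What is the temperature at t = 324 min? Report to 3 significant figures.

M c_p dT/dt = −UA(T − T_amb) + Q̇.
dT/dt = (T_ss − T)/τ with T_ss = T_amb + Q̇/UA = 15.7 + 285/3.63 = 94.212 °C, τ = M c_p/UA = 470·1.55/3.63 = 200.69 min.
This is linear first-order; T(t) = T_ss + (T₀ − T_ss) e^(−t/τ).
T(324) = 94.212 + (-37.512)·0.19900 = 86.747 °C.

86.7 °C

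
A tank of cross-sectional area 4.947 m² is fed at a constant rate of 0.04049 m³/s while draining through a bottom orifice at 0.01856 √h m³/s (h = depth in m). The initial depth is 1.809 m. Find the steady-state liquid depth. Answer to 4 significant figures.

Level balance: A dh/dt = 0.04049 − 0.01856 √h. Setting dh/dt = 0:
Q_in = 0.01856 √h_ss ⇒ √h_ss = 0.04049/0.01856 = 2.18157.
h_ss = 2.18157² = 4.75926 m. (Since h₀ = 1.809 m < h_ss, the level will rise toward this value.)

4.759 m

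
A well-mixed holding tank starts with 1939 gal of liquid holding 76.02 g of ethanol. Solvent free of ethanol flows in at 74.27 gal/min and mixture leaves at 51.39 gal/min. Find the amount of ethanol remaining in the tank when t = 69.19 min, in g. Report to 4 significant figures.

Total volume: dV/dt = Q_in − Q_out = 22.8800 gal/min, so V(t) = 1939 + 22.8800 t and V(69.19) = 3522.07 gal.
Species balance (pure solvent in): dm/dt = −Q_out · m/V(t).
dm/m = −Q_out dt/(V₀ + 22.8800 t); integrating gives ln(m/m₀) = −(Q_out/(Q_in−Q_out)) ln(V/V₀).
m = m₀ (V₀/V)^(Q_out/(Q_in−Q_out)) = 76.02 × (1939/3522.07)^(2.24607) = 19.8931 g.

19.89 g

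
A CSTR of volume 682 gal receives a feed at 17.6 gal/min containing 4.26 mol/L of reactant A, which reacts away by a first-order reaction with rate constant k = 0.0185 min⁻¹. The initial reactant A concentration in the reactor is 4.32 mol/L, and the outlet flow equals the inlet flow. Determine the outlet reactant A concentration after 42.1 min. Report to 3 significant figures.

Species balance: V dC/dt = Q C_in − Q C − k V C.
dC/dt = (Q/V) C_in − (Q/V + k) C; effective rate a = Q/V + k = 0.025806 + 0.0185 = 0.044306 min⁻¹.
C_ss = Q C_in/(Q + kV) = 2.4813 mol/L; C(t) = C_ss + (C₀ − C_ss) e^(−a t).
C(42.1) = 2.4813 + (1.8387)·e^(−0.044306·42.1) = 2.4813 + (1.8387)·0.15485 = 2.7660 mol/L.

2.77 mol/L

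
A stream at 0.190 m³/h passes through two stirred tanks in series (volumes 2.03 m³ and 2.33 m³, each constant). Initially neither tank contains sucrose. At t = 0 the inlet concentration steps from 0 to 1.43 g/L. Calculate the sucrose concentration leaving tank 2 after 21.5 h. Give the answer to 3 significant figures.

0.800 g/L

Time constants: τᵢ = Vᵢ/Q for each well-mixed tank.
τ₁ = 2.03/0.190 = 10.684 h; τ₂ = 2.33/0.190 = 12.263 h.
Tank 1: C₁ = C_in(1 − e^(−t/τ₁)). Tank 2 (τ₁ ≠ τ₂): C₂ = C_in[1 − (τ₁ e^(−t/τ₁) − τ₂ e^(−t/τ₂))/(τ₁ − τ₂)].
At t = 21.5: e^(−t/τ₁) = 0.13368, e^(−t/τ₂) = 0.17322.
C₂ = 1.43·[1 − (10.684·0.13368 − 12.263·0.17322)/(-1.5789)] = 1.43·0.55925 = 0.79973 g/L.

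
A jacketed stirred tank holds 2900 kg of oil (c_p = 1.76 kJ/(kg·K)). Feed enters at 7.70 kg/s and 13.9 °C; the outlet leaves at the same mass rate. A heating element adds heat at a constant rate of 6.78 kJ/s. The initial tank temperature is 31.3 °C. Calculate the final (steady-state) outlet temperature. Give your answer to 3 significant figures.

Heat balance on the well-mixed liquid: M c_p dT/dt = ṁ c_p (T_in − T) + 6.78.
At steady state dT/dt = 0 ⇒ T_ss = T_in + Q̇/(ṁ c_p) = 13.9 + 6.78/(7.70·1.76) = 14.400 °C.

14.4 °C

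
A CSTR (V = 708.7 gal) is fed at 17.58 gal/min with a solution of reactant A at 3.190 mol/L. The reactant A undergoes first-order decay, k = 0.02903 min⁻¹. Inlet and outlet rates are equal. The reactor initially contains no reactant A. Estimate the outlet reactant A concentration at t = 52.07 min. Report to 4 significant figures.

Species balance: V dC/dt = Q C_in − Q C − k V C.
dC/dt = (Q/V) C_in − (Q/V + k) C; effective rate a = Q/V + k = 0.0248060 + 0.02903 = 0.0538360 min⁻¹.
C_ss = Q C_in/(Q + kV) = 1.46985 mol/L; C(t) = C_ss + (C₀ − C_ss) e^(−a t).
C(52.07) = 1.46985 + (-1.46985)·e^(−0.0538360·52.07) = 1.46985 + (-1.46985)·0.0606134 = 1.38076 mol/L.

1.381 mol/L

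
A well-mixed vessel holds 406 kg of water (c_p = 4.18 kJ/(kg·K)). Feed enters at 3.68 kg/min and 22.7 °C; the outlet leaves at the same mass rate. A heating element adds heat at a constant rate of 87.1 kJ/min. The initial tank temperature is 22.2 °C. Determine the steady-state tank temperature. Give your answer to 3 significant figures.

First-law balance (no shaft work): M c_p dT/dt = ṁ c_p (T_in − T) + 87.1.
At steady state dT/dt = 0 ⇒ T_ss = T_in + Q̇/(ṁ c_p) = 22.7 + 87.1/(3.68·4.18) = 28.362 °C.

28.4 °C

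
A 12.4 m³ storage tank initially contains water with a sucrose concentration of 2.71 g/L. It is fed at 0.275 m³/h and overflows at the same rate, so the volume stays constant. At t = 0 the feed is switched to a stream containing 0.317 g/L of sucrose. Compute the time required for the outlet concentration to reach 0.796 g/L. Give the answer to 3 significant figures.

Transient balance on the dissolved component: V dC/dt = Q(C_in − C), so τ = V/Q = 45.091 h.
C(t) = C_in + (C₀ − C_in) e^(−t/τ). Set C = 0.796 and solve for t:
e^(−t/τ) = (C − C_in)/(C₀ − C_in) = (0.796 − 0.317)/(2.71 − 0.317) = 0.20017
t = −τ ln(…) = 45.091 × 1.6086 = 72.533 h.

72.5 h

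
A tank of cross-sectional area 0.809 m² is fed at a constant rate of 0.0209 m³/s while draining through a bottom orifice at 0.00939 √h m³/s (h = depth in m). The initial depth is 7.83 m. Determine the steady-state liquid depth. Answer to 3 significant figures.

4.95 m

A dh/dt = Q_in − 0.00939 √h. Steady state requires inflow = outflow:
Q_in = 0.00939 √h_ss ⇒ √h_ss = 0.0209/0.00939 = 2.2258.
h_ss = 2.2258² = 4.9541 m. (Since h₀ = 7.83 m > h_ss, the level will fall toward this value.)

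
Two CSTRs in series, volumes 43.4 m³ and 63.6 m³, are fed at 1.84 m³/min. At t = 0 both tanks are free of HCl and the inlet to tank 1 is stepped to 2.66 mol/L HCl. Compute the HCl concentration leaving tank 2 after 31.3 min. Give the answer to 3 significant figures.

Time constants: τᵢ = Vᵢ/Q for each well-mixed tank.
τ₁ = 43.4/1.84 = 23.587 min; τ₂ = 63.6/1.84 = 34.565 min.
Solving the cascade with C₁(0)=C₂(0)=0 gives C₂(t) = C_in[1 − (τ₁ e^(−t/τ₁) − τ₂ e^(−t/τ₂))/(τ₁ − τ₂)].
At t = 31.3: e^(−t/τ₁) = 0.26527, e^(−t/τ₂) = 0.40433.
C₂ = 2.66·[1 − (23.587·0.26527 − 34.565·0.40433)/(-10.978)] = 2.66·0.29691 = 0.78979 mol/L.

0.790 mol/L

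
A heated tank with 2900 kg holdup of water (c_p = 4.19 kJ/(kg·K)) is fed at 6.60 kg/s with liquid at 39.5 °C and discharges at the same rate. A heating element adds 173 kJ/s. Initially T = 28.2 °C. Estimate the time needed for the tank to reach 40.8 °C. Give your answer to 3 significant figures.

M c_p dT/dt = ṁ c_p (T_in − T) + Q̇.
τ = M/ṁ = 439.39 s; T_ss = T_in + Q̇/(ṁ c_p) = 45.756 °C.
T(t) = T_ss + (T₀ − T_ss) e^(−t/τ). Set T = 40.8:
e^(−t/τ) = (40.8 − 45.756)/(28.2 − 45.756) = 0.28229
t = −439.39 · ln(0.28229) = 555.75 s.

556 s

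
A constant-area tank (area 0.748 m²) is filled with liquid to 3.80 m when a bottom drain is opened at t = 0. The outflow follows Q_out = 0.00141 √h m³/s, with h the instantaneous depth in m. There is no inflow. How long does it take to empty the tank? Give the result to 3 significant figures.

2070 s

With no inflow, A dh/dt = −0.00141 √h.
This is separable: 2 d(√h)/dt = −0.00141/A, so √h = √h₀ − (0.00141/(2A)) t.
Tank is empty when √h = 0: t_empty = 2A√h₀/0.00141.
t_empty = 2·0.748·√3.80/0.00141 = 1.4960·1.9494/0.00141 = 2068.3 s.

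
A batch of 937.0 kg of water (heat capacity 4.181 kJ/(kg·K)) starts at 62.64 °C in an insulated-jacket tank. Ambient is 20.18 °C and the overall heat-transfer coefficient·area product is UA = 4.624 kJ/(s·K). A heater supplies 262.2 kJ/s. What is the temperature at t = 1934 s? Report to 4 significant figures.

Lumped-capacitance energy balance: M c_p dT/dt = UA(T_amb − T) + Q̇.
dT/dt = (T_ss − T)/τ with T_ss = T_amb + Q̇/UA = 20.18 + 262.2/4.624 = 76.8842 °C, τ = M c_p/UA = 937.0·4.181/4.624 = 847.231 s.
Solution: T(t) = T_ss + (T₀ − T_ss) e^(−t/τ).
T(1934) = 76.8842 + (-14.2442)·0.102005 = 75.4312 °C.

75.43 °C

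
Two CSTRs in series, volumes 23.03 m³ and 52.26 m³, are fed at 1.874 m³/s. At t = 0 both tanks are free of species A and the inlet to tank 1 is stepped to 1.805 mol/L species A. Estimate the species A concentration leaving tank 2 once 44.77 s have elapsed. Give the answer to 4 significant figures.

1.194 mol/L

Species balance on tank i: dCᵢ/dt = (Cᵢ₋₁ − Cᵢ)/τᵢ with τᵢ = Vᵢ/Q.
τ₁ = 23.03/1.874 = 12.2892 s; τ₂ = 52.26/1.874 = 27.8869 s.
Tank 1: C₁ = C_in(1 − e^(−t/τ₁)). Tank 2 (τ₁ ≠ τ₂): C₂ = C_in[1 − (τ₁ e^(−t/τ₁) − τ₂ e^(−t/τ₂))/(τ₁ − τ₂)].
At t = 44.77: e^(−t/τ₁) = 0.0261729, e^(−t/τ₂) = 0.200806.
C₂ = 1.805·[1 − (12.2892·0.0261729 − 27.8869·0.200806)/(-15.5977)] = 1.805·0.661602 = 1.19419 mol/L.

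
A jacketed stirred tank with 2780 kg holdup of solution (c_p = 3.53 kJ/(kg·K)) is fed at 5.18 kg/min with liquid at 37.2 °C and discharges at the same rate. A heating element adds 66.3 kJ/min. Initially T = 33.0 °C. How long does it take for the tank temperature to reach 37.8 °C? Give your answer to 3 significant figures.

M c_p dT/dt = ṁ c_p (T_in − T) + Q̇.
τ = M/ṁ = 536.68 min; T_ss = T_in + Q̇/(ṁ c_p) = 40.826 °C.
T(t) = T_ss + (T₀ − T_ss) e^(−t/τ). Set T = 37.8:
e^(−t/τ) = (37.8 − 40.826)/(33.0 − 40.826) = 0.38665
t = −536.68 · ln(0.38665) = 509.98 min.

510 min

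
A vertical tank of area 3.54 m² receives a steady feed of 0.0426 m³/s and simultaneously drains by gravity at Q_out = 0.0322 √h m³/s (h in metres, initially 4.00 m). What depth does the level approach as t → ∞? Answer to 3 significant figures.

Accumulation of liquid (constant cross-section A): A dh/dt = Q_in − 0.0322 √h. At steady state dh/dt = 0:
Q_in = 0.0322 √h_ss ⇒ √h_ss = 0.0426/0.0322 = 1.3230.
h_ss = 1.3230² = 1.7503 m. (Since h₀ = 4.00 m > h_ss, the level will fall toward this value.)

1.75 m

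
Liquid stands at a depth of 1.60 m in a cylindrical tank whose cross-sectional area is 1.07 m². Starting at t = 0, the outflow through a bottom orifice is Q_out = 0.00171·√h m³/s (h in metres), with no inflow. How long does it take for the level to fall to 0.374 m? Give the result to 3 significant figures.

Unsteady balance on liquid volume: A dh/dt = −0.00171 √h.
This is separable: 2 d(√h)/dt = −0.00171/A, so √h = √h₀ − (0.00171/(2A)) t.
t = 2A(√h₀ − √h)/0.00171 = 2·1.07·(√1.60 − √0.374)/0.00171
  = 2.1400 × (1.2649 − 0.61156) / 0.00171 = 817.65 s.

818 s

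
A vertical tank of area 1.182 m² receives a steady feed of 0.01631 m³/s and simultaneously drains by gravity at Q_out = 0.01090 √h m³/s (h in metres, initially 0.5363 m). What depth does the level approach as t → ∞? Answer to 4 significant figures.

2.239 m

Volume balance on the tank: A dh/dt = Q_in − 0.01090 √h. At steady state dh/dt = 0:
Q_in = 0.01090 √h_ss ⇒ √h_ss = 0.01631/0.01090 = 1.49633.
h_ss = 1.49633² = 2.23900 m. (Since h₀ = 0.5363 m < h_ss, the level will rise toward this value.)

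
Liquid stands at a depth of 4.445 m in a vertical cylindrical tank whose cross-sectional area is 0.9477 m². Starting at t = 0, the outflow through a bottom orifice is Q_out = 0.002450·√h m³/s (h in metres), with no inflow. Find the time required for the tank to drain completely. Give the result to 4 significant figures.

1631 s

With no inflow, A dh/dt = −0.002450 √h.
This is separable: 2 d(√h)/dt = −0.002450/A, so √h = √h₀ − (0.002450/(2A)) t.
Set h = 0: 2√h₀ = (0.002450/A) t_empty ⇒ t_empty = 2A√h₀/0.002450.
t_empty = 2·0.9477·√4.445/0.002450 = 1.89540·2.10832/0.002450 = 1631.06 s.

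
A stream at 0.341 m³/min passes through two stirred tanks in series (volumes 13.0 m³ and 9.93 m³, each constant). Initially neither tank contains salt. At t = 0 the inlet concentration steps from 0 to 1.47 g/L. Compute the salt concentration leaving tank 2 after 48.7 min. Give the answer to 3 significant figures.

0.628 g/L

Species balance on tank i: dCᵢ/dt = (Cᵢ₋₁ − Cᵢ)/τᵢ with τᵢ = Vᵢ/Q.
τ₁ = 13.0/0.341 = 38.123 min; τ₂ = 9.93/0.341 = 29.120 min.
Tank 1: C₁ = C_in(1 − e^(−t/τ₁)). Tank 2 (τ₁ ≠ τ₂): C₂ = C_in[1 − (τ₁ e^(−t/τ₁) − τ₂ e^(−t/τ₂))/(τ₁ − τ₂)].
At t = 48.7: e^(−t/τ₁) = 0.27875, e^(−t/τ₂) = 0.18780.
C₂ = 1.47·[1 − (38.123·0.27875 − 29.120·0.18780)/(9.0029)] = 1.47·0.42707 = 0.62779 g/L.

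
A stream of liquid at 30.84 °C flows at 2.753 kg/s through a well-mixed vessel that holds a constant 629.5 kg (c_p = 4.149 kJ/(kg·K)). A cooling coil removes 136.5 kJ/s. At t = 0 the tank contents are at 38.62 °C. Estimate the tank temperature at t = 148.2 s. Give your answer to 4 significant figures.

M c_p dT/dt = ṁ c_p (T_in − T) − Q̇.
Rearrange: dT/dt = (T_ss − T)/τ with τ = M/ṁ = 228.660 s and T_ss = T_in − Q̇/(ṁ c_p) = 18.8896 °C.
Solution: T(t) = T_ss + (T₀ − T_ss) e^(−t/τ).
T(148.2) = 18.8896 + (19.7304)·e^(−148.2/228.660) = 18.8896 + (19.7304)·0.523026 = 29.2091 °C.

29.21 °C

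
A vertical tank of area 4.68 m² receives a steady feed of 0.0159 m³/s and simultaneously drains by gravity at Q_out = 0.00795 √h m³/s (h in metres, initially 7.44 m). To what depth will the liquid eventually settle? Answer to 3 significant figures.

Volume balance on the tank: A dh/dt = Q_in − 0.00795 √h. At steady state dh/dt = 0:
Q_in = 0.00795 √h_ss ⇒ √h_ss = 0.0159/0.00795 = 2.0000.
h_ss = 2.0000² = 4.0000 m. (Since h₀ = 7.44 m > h_ss, the level will fall toward this value.)

4.00 m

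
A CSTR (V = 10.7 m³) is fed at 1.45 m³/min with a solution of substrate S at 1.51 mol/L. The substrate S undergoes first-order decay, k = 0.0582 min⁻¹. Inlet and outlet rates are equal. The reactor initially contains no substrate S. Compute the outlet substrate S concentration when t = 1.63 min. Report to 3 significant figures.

0.286 mol/L

Accumulation = in − out − consumed: V dC/dt = Q C_in − Q C − k V C.
This is linear with rate a = Q/V + k = 0.19371 min⁻¹.
C_ss = Q C_in/(Q + kV) = 1.0563 mol/L; C(t) = C_ss + (C₀ − C_ss) e^(−a t).
C(1.63) = 1.0563 + (-1.0563)·e^(−0.19371·1.63) = 1.0563 + (-1.0563)·0.72924 = 0.28601 mol/L.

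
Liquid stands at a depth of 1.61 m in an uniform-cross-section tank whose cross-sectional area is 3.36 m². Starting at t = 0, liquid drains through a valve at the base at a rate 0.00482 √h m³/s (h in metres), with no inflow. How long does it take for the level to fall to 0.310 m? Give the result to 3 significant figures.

With no inflow, A dh/dt = −0.00482 √h.
Separate and integrate: 2(√h − √h₀) = −(0.00482/A) t.
t = 2A(√h₀ − √h)/0.00482 = 2·3.36·(√1.61 − √0.310)/0.00482
  = 6.7200 × (1.2689 − 0.55678) / 0.00482 = 992.78 s.

993 s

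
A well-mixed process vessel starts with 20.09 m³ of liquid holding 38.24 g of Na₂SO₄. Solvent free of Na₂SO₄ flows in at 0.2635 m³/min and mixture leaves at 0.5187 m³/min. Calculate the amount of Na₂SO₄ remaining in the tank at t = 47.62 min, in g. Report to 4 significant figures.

Total volume: dV/dt = Q_in − Q_out = -0.255200 m³/min, so V(t) = 20.09 − 0.255200 t and V(47.62) = 7.93738 m³.
Species balance (pure solvent in): dm/dt = −Q_out · m/V(t).
Separate: dm/m = −Q_out dt/V(t) ⇒ ln(m/m₀) = −(Q_out/(Q_in−Q_out)) ln(V/V₀).
m = m₀ (V₀/V)^(Q_out/(Q_in−Q_out)) = 38.24 × (20.09/7.93738)^(-2.03252) = 5.79155 g.

5.792 g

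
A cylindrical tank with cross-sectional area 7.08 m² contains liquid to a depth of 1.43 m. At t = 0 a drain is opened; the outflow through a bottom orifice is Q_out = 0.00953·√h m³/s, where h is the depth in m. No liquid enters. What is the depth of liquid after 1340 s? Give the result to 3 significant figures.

With no inflow, A dh/dt = −0.00953 √h.
This is separable: 2 d(√h)/dt = −0.00953/A, so √h = √h₀ − (0.00953/(2A)) t.
√h = √1.43 − 0.00953·1340/(2·7.08) = 1.1958 − 0.90185 = 0.29398.
h = 0.29398² = 0.086422 m.

0.0864 m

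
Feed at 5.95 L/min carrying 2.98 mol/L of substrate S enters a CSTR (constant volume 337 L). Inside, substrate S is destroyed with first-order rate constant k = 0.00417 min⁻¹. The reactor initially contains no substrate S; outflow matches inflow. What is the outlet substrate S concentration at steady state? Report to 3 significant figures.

2.41 mol/L

Accumulation = in − out − consumed: V dC/dt = Q C_in − Q C − k V C.
Steady state (dC/dt = 0): C_ss = Q C_in/(Q + kV) = C_in/(1 + kV/Q).
C_ss = 5.95·2.98/(5.95 + 0.00417·337) = 17.731/7.3553 = 2.4106 mol/L.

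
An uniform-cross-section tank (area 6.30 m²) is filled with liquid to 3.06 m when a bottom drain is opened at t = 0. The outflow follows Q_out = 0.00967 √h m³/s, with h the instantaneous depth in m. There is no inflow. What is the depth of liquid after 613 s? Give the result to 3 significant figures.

With no inflow, A dh/dt = −0.00967 √h.
Separate and integrate: 2(√h − √h₀) = −(0.00967/A) t.
√h = √3.06 − 0.00967·613/(2·6.30) = 1.7493 − 0.47045 = 1.2788.
h = 1.2788² = 1.6354 m.

1.64 m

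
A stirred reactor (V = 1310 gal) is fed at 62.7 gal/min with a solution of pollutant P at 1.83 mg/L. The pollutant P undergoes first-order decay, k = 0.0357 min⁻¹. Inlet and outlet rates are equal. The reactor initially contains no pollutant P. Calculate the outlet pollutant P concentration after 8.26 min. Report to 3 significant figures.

V dC/dt = Q(C_in − C) − k V C.
dC/dt = (Q/V) C_in − (Q/V + k) C; effective rate a = Q/V + k = 0.047863 + 0.0357 = 0.083563 min⁻¹.
C_ss = Q C_in/(Q + kV) = 1.0482 mg/L; C(t) = C_ss + (C₀ − C_ss) e^(−a t).
C(8.26) = 1.0482 + (-1.0482)·e^(−0.083563·8.26) = 1.0482 + (-1.0482)·0.50146 = 0.52256 mg/L.

0.523 mg/L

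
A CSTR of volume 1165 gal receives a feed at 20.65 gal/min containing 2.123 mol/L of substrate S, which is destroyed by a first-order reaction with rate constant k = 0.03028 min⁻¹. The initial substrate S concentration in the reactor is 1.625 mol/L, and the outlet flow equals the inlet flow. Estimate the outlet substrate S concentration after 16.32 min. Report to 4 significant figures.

1.168 mol/L

V dC/dt = Q(C_in − C) − k V C.
This is linear with rate a = Q/V + k = 0.0480053 min⁻¹.
C_ss = Q C_in/(Q + kV) = 0.783889 mol/L; C(t) = C_ss + (C₀ − C_ss) e^(−a t).
C(16.32) = 0.783889 + (0.841111)·e^(−0.0480053·16.32) = 0.783889 + (0.841111)·0.456829 = 1.16813 mol/L.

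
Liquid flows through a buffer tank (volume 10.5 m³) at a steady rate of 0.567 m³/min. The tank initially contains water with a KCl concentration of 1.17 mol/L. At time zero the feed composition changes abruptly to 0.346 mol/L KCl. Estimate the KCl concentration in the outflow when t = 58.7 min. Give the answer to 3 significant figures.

Unsteady species balance (constant V, well mixed): V dC/dt = Q(C_in − C).
Time constant τ = V/Q = 10.5/0.567 = 18.519 min.
C approaches C_in exponentially: C(t) = C_in + (C₀ − C_in) e^(−t/τ).
C(58.7) = 0.346 + (1.17 − 0.346)·e^(−58.7/18.519) = 0.346 + (0.82400)·0.042012 = 0.38062 mol/L.

0.381 mol/L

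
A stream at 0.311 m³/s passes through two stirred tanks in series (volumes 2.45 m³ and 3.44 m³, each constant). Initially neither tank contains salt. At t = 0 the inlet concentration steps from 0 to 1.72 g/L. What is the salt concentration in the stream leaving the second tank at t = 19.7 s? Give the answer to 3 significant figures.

1.06 g/L

Each tank obeys Vᵢ dCᵢ/dt = Q(Cᵢ₋₁ − Cᵢ), so τᵢ = Vᵢ/Q.
τ₁ = 2.45/0.311 = 7.8778 s; τ₂ = 3.44/0.311 = 11.061 s.
Solving the cascade with C₁(0)=C₂(0)=0 gives C₂(t) = C_in[1 − (τ₁ e^(−t/τ₁) − τ₂ e^(−t/τ₂))/(τ₁ − τ₂)].
At t = 19.7: e^(−t/τ₁) = 0.082028, e^(−t/τ₂) = 0.16847.
C₂ = 1.72·[1 − (7.8778·0.082028 − 11.061·0.16847)/(-3.1833)] = 1.72·0.61762 = 1.0623 g/L.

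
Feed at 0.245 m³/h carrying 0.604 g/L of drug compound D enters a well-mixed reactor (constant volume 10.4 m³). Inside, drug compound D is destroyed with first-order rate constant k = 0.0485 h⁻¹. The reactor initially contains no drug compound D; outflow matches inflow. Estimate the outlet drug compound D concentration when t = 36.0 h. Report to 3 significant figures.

0.183 g/L

Species balance: V dC/dt = Q C_in − Q C − k V C.
This is linear with rate a = Q/V + k = 0.072058 h⁻¹.
C_ss = Q C_in/(Q + kV) = 0.19746 g/L; C(t) = C_ss + (C₀ − C_ss) e^(−a t).
C(36.0) = 0.19746 + (-0.19746)·e^(−0.072058·36.0) = 0.19746 + (-0.19746)·0.074715 = 0.18271 g/L.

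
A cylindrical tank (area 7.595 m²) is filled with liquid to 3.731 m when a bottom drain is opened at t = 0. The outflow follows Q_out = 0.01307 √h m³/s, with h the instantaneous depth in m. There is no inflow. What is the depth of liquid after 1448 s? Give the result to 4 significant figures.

0.4701 m

With no inflow, A dh/dt = −0.01307 √h.
∫ h^(−1/2) dh = −(0.01307/A) ∫ dt, giving 2√h = 2√h₀ − (0.01307/A) t.
√h = √3.731 − 0.01307·1448/(2·7.595) = 1.93158 − 1.24591 = 0.685671.
h = 0.685671² = 0.470144 m.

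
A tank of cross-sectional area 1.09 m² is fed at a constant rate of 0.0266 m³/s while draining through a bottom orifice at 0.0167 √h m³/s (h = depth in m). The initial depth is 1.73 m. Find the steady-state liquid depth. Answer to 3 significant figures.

Level balance: A dh/dt = 0.0266 − 0.0167 √h. Setting dh/dt = 0:
Q_in = 0.0167 √h_ss ⇒ √h_ss = 0.0266/0.0167 = 1.5928.
h_ss = 1.5928² = 2.5371 m. (Since h₀ = 1.73 m < h_ss, the level will rise toward this value.)

2.54 m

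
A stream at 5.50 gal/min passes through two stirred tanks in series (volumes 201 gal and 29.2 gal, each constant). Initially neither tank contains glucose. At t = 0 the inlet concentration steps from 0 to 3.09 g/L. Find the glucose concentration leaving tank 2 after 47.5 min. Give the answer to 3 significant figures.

2.10 g/L

Each tank obeys Vᵢ dCᵢ/dt = Q(Cᵢ₋₁ − Cᵢ), so τᵢ = Vᵢ/Q.
τ₁ = 201/5.50 = 36.545 min; τ₂ = 29.2/5.50 = 5.3091 min.
Solving the cascade with C₁(0)=C₂(0)=0 gives C₂(t) = C_in[1 − (τ₁ e^(−t/τ₁) − τ₂ e^(−t/τ₂))/(τ₁ − τ₂)].
At t = 47.5: e^(−t/τ₁) = 0.27260, e^(−t/τ₂) = 0.00013014.
C₂ = 3.09·[1 − (36.545·0.27260 − 5.3091·0.00013014)/(31.236)] = 3.09·0.68109 = 2.1046 g/L.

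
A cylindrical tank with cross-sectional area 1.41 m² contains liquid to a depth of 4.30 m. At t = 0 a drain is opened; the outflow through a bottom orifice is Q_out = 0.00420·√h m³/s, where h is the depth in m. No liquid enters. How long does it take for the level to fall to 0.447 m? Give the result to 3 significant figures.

943 s

A dh/dt = −Q_out = −0.00420 √h.
∫ h^(−1/2) dh = −(0.00420/A) ∫ dt, giving 2√h = 2√h₀ − (0.00420/A) t.
t = 2A(√h₀ − √h)/0.00420 = 2·1.41·(√4.30 − √0.447)/0.00420
  = 2.8200 × (2.0736 − 0.66858) / 0.00420 = 943.40 s.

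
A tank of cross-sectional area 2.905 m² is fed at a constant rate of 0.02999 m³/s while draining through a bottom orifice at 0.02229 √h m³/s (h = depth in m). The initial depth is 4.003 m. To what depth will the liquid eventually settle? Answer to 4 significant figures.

1.810 m

A dh/dt = Q_in − 0.02229 √h. Steady state requires inflow = outflow:
Q_in = 0.02229 √h_ss ⇒ √h_ss = 0.02999/0.02229 = 1.34545.
h_ss = 1.34545² = 1.81023 m. (Since h₀ = 4.003 m > h_ss, the level will fall toward this value.)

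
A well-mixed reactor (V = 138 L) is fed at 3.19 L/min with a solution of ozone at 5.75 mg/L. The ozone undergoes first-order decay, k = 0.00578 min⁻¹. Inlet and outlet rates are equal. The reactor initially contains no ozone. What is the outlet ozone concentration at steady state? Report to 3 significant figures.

Species balance: V dC/dt = Q C_in − Q C − k V C.
At steady state: 0 = Q C_in − (Q + kV) C_ss, so C_ss = Q C_in/(Q + kV).
C_ss = 3.19·5.75/(3.19 + 0.00578·138) = 18.343/3.9876 = 4.5998 mg/L.

4.60 mg/L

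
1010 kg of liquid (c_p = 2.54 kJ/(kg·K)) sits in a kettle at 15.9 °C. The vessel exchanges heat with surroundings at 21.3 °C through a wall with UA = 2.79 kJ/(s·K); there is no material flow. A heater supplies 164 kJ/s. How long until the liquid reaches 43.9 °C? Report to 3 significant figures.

527 s

Energy balance: M c_p dT/dt = −UA(T − T_amb) + Q̇.
τ = M c_p/UA = 919.50 s; T_ss = T_amb + Q̇/UA = 21.3 + 164/2.79 = 80.081 °C.
T(t) = T_ss + (T₀ − T_ss)e^(−t/τ); set T = 43.9:
t = −τ ln[(T − T_ss)/(T₀ − T_ss)] = −919.50 · ln(0.56374) = 527.03 s.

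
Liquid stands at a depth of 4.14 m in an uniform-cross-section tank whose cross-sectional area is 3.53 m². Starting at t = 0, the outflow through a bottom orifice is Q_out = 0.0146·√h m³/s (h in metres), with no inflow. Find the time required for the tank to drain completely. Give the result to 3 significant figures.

A dh/dt = −Q_out = −0.0146 √h.
∫ h^(−1/2) dh = −(0.0146/A) ∫ dt, giving 2√h = 2√h₀ − (0.0146/A) t.
Tank is empty when √h = 0: t_empty = 2A√h₀/0.0146.
t_empty = 2·3.53·√4.14/0.0146 = 7.0600·2.0347/0.0146 = 983.90 s.

984 s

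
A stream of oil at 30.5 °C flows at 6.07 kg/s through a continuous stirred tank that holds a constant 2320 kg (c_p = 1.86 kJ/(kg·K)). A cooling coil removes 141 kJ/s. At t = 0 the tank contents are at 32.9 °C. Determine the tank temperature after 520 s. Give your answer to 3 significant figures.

21.8 °C

M c_p dT/dt = ṁ c_p (T_in − T) − Q̇.
τ = M/ṁ = 382.21 s; T_ss = T_in − Q̇/(ṁ c_p) = 30.5 − 141/(6.07·1.86) = 18.011 °C.
Solution: T(t) = T_ss + (T₀ − T_ss) e^(−t/τ).
T(520) = 18.011 + (14.889)·e^(−520/382.21) = 18.011 + (14.889)·0.25653 = 21.831 °C.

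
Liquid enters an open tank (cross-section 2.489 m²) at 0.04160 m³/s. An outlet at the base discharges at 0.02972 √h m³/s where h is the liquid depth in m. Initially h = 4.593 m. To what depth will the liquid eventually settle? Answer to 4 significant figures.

1.959 m

Accumulation of liquid (constant cross-section A): A dh/dt = Q_in − 0.02972 √h. At steady state dh/dt = 0:
Q_in = 0.02972 √h_ss ⇒ √h_ss = 0.04160/0.02972 = 1.39973.
h_ss = 1.39973² = 1.95925 m. (Since h₀ = 4.593 m > h_ss, the level will fall toward this value.)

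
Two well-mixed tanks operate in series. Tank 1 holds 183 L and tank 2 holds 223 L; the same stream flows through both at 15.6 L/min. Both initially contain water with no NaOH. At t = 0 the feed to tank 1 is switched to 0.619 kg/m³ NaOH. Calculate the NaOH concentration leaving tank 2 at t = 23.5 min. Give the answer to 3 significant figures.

0.334 kg/m³

Species balance on tank i: dCᵢ/dt = (Cᵢ₋₁ − Cᵢ)/τᵢ with τᵢ = Vᵢ/Q.
τ₁ = 183/15.6 = 11.731 min; τ₂ = 223/15.6 = 14.295 min.
Solving the cascade with C₁(0)=C₂(0)=0 gives C₂(t) = C_in[1 − (τ₁ e^(−t/τ₁) − τ₂ e^(−t/τ₂))/(τ₁ − τ₂)].
At t = 23.5: e^(−t/τ₁) = 0.13489, e^(−t/τ₂) = 0.19322.
C₂ = 0.619·[1 − (11.731·0.13489 − 14.295·0.19322)/(-2.5641)] = 0.619·0.53995 = 0.33423 kg/m³.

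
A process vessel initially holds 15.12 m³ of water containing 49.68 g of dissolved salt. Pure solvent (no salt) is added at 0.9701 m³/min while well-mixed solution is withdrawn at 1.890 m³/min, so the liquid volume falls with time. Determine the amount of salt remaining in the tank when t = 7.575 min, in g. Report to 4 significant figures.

13.96 g

Let m(t) be the amount of salt. Volume: V(t) = V₀ + (Q_in − Q_out) t = 15.12 − 0.919900 t; V(7.575) = 8.15176 m³.
No salt enters, so dm/dt = −Q_out · (m/V).
dm/m = −Q_out dt/(V₀ − 0.919900 t); integrating gives ln(m/m₀) = −(Q_out/(Q_in−Q_out)) ln(V/V₀).
m = m₀ (V₀/V)^(Q_out/(Q_in−Q_out)) = 49.68 × (15.12/8.15176)^(-2.05457) = 13.9617 g.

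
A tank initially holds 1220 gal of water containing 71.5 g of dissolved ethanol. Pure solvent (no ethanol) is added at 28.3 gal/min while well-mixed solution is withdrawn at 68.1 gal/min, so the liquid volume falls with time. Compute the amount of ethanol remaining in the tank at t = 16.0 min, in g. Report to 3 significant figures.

20.2 g

Let m(t) be the amount of ethanol. Volume: V(t) = V₀ + (Q_in − Q_out) t = 1220 − 39.800 t; V(16.0) = 583.20 gal.
Species balance (pure solvent in): dm/dt = −Q_out · m/V(t).
dm/m = −Q_out dt/(V₀ − 39.800 t); integrating gives ln(m/m₀) = −(Q_out/(Q_in−Q_out)) ln(V/V₀).
m = m₀ (V₀/V)^(Q_out/(Q_in−Q_out)) = 71.5 × (1220/583.20)^(-1.7111) = 20.223 g.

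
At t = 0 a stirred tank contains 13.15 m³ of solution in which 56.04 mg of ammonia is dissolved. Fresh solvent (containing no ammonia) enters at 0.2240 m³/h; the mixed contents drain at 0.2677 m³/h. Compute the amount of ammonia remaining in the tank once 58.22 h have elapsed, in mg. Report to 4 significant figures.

Let m(t) be the amount of ammonia. Volume: V(t) = V₀ + (Q_in − Q_out) t = 13.15 − 0.0437000 t; V(58.22) = 10.6058 m³.
Species balance (pure solvent in): dm/dt = −Q_out · m/V(t).
dm/m = −Q_out dt/(V₀ − 0.0437000 t); integrating gives ln(m/m₀) = −(Q_out/(Q_in−Q_out)) ln(V/V₀).
m = m₀ (V₀/V)^(Q_out/(Q_in−Q_out)) = 56.04 × (13.15/10.6058)^(-6.12586) = 15.0123 mg.

15.01 mg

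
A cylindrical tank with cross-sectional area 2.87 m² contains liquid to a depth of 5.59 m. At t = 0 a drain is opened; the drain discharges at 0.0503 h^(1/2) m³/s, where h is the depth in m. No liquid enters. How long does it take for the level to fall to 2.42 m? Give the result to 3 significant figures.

Mass balance (ρ constant): A dh/dt = −0.0503 √h.
Separate and integrate: 2(√h − √h₀) = −(0.0503/A) t.
t = 2A(√h₀ − √h)/0.0503 = 2·2.87·(√5.59 − √2.42)/0.0503
  = 5.7400 × (2.3643 − 1.5556) / 0.0503 = 92.283 s.

92.3 s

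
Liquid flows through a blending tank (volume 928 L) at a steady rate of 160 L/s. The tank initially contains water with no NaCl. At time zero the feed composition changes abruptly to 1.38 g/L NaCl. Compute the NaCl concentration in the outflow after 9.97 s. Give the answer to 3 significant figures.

Unsteady species balance (constant V, well mixed): V dC/dt = Q(C_in − C).
Rewrite as dC/dt + C/τ = C_in/τ, τ = V/Q = 5.8000 s.
Integrating: C(t) = C_in + (C₀ − C_in) e^(−t/τ).
C(9.97) = 1.38 + (0 − 1.38)·e^(−9.97/5.8000) = 1.38 + (-1.3800)·0.17925 = 1.1326 g/L.

1.13 g/L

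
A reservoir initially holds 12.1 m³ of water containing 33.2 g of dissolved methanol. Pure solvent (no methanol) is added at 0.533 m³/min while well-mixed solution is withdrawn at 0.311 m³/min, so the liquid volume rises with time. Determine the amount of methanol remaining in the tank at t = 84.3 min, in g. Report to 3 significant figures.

Total volume: dV/dt = Q_in − Q_out = 0.22200 m³/min, so V(t) = 12.1 + 0.22200 t and V(84.3) = 30.815 m³.
No methanol enters, so dm/dt = −Q_out · (m/V).
Separate: dm/m = −Q_out dt/V(t) ⇒ ln(m/m₀) = −(Q_out/(Q_in−Q_out)) ln(V/V₀).
m = m₀ (V₀/V)^(Q_out/(Q_in−Q_out)) = 33.2 × (12.1/30.815)^(1.4009) = 8.9622 g.

8.96 g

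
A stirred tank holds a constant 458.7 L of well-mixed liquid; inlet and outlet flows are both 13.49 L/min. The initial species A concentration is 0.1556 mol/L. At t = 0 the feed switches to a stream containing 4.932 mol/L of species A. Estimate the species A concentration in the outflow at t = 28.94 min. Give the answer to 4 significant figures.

2.893 mol/L

Accumulation = in − out for the solute gives V dC/dt = Q(C_in − C).
Rewrite as dC/dt + C/τ = C_in/τ, τ = V/Q = 34.0030 min.
Solution: C(t) = C_in + (C₀ − C_in) e^(−t/τ).
C(28.94) = 4.932 + (0.1556 − 4.932)·e^(−28.94/34.0030) = 4.932 + (-4.77640)·0.426944 = 2.89274 mol/L.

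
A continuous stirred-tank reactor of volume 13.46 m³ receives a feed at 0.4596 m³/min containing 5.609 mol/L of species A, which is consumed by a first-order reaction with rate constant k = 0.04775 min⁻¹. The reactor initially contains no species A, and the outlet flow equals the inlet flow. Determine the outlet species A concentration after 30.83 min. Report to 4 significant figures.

Species balance: V dC/dt = Q C_in − Q C − k V C.
dC/dt = (Q/V) C_in − (Q/V + k) C; effective rate a = Q/V + k = 0.0341456 + 0.04775 = 0.0818956 min⁻¹.
C_ss = Q C_in/(Q + kV) = 2.33862 mol/L; C(t) = C_ss + (C₀ − C_ss) e^(−a t).
C(30.83) = 2.33862 + (-2.33862)·e^(−0.0818956·30.83) = 2.33862 + (-2.33862)·0.0800710 = 2.15136 mol/L.

2.151 mol/L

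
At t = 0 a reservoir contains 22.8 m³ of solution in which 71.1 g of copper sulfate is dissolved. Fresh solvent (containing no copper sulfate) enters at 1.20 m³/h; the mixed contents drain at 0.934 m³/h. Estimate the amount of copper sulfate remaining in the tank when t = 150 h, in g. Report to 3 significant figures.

2.04 g

Let m(t) be the amount of copper sulfate. Volume: V(t) = V₀ + (Q_in − Q_out) t = 22.8 + 0.26600 t; V(150) = 62.700 m³.
Solute balance: dm/dt = 0 − Q_out C = −Q_out m/V(t).
dm/m = −Q_out dt/(V₀ + 0.26600 t); integrating gives ln(m/m₀) = −(Q_out/(Q_in−Q_out)) ln(V/V₀).
m = m₀ (V₀/V)^(Q_out/(Q_in−Q_out)) = 71.1 × (22.8/62.700)^(3.5113) = 2.0382 g.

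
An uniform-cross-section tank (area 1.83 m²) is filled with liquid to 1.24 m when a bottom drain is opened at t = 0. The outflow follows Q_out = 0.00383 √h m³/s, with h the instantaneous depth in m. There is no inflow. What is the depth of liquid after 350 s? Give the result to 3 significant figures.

With no inflow, A dh/dt = −0.00383 √h.
Separate and integrate: 2(√h − √h₀) = −(0.00383/A) t.
√h = √1.24 − 0.00383·350/(2·1.83) = 1.1136 − 0.36626 = 0.74730.
h = 0.74730² = 0.55845 m.

0.558 m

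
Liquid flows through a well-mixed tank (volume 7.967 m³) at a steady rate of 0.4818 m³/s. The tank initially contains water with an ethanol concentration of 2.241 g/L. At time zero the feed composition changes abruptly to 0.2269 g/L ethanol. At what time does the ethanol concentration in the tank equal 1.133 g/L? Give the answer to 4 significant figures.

13.21 s

Species balance: V dC/dt = Q(C_in − C) ⇒ τ = V/Q = 16.5359 s.
C(t) = C_in + (C₀ − C_in) e^(−t/τ). Set C = 1.133 and solve for t:
e^(−t/τ) = (C − C_in)/(C₀ − C_in) = (1.133 − 0.2269)/(2.241 − 0.2269) = 0.449878
t = −τ ln(…) = 16.5359 × 0.798778 = 13.2085 s.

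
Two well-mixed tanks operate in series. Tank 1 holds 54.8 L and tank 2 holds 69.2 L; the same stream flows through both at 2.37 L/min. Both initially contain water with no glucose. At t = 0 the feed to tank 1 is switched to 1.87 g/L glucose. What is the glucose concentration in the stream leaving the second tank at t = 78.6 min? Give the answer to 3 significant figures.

Species balance on tank i: dCᵢ/dt = (Cᵢ₋₁ − Cᵢ)/τᵢ with τᵢ = Vᵢ/Q.
τ₁ = 54.8/2.37 = 23.122 min; τ₂ = 69.2/2.37 = 29.198 min.
Solving the cascade with C₁(0)=C₂(0)=0 gives C₂(t) = C_in[1 − (τ₁ e^(−t/τ₁) − τ₂ e^(−t/τ₂))/(τ₁ − τ₂)].
At t = 78.6: e^(−t/τ₁) = 0.033396, e^(−t/τ₂) = 0.067750.
C₂ = 1.87·[1 − (23.122·0.033396 − 29.198·0.067750)/(-6.0759)] = 1.87·0.80152 = 1.4988 g/L.

1.50 g/L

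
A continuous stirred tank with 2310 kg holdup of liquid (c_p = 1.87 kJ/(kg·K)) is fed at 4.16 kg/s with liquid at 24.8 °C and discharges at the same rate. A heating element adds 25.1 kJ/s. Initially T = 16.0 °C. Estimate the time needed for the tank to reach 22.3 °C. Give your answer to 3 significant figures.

M c_p dT/dt = ṁ c_p (T_in − T) + Q̇.
τ = M/ṁ = 555.29 s; T_ss = T_in + Q̇/(ṁ c_p) = 28.027 °C.
T(t) = T_ss + (T₀ − T_ss) e^(−t/τ). Set T = 22.3:
e^(−t/τ) = (22.3 − 28.027)/(16.0 − 28.027) = 0.47616
t = −555.29 · ln(0.47616) = 412.03 s.

412 s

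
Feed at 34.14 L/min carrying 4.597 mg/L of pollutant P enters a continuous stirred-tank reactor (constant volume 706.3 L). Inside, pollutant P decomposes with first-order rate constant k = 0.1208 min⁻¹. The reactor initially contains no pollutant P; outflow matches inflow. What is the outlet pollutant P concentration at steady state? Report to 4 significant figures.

1.314 mg/L

Accumulation = in − out − consumed: V dC/dt = Q C_in − Q C − k V C.
At steady state: 0 = Q C_in − (Q + kV) C_ss, so C_ss = Q C_in/(Q + kV).
C_ss = 34.14·4.597/(34.14 + 0.1208·706.3) = 156.942/119.461 = 1.31375 mg/L.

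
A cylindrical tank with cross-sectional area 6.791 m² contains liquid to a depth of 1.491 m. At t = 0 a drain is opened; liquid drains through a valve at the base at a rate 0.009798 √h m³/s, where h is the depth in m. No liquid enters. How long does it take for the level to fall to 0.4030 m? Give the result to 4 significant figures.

812.6 s

A dh/dt = −Q_out = −0.009798 √h.
This is separable: 2 d(√h)/dt = −0.009798/A, so √h = √h₀ − (0.009798/(2A)) t.
t = 2A(√h₀ − √h)/0.009798 = 2·6.791·(√1.491 − √0.4030)/0.009798
  = 13.5820 × (1.22107 − 0.634823) / 0.009798 = 812.650 s.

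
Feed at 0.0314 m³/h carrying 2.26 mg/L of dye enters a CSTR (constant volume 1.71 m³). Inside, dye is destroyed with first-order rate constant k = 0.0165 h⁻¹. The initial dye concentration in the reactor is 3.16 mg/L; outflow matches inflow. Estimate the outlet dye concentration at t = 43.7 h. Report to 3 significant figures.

1.62 mg/L

Accumulation = in − out − consumed: V dC/dt = Q C_in − Q C − k V C.
This is linear with rate a = Q/V + k = 0.034863 h⁻¹.
C_ss = Q C_in/(Q + kV) = 1.1904 mg/L; C(t) = C_ss + (C₀ − C_ss) e^(−a t).
C(43.7) = 1.1904 + (1.9696)·e^(−0.034863·43.7) = 1.1904 + (1.9696)·0.21795 = 1.6196 mg/L.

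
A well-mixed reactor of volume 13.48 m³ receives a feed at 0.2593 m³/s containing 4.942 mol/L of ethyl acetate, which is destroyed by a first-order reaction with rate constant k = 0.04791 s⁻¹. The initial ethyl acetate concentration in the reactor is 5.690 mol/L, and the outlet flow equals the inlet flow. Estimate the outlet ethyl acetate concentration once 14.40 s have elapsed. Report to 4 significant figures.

V dC/dt = Q(C_in − C) − k V C.
This is linear with rate a = Q/V + k = 0.0671459 s⁻¹.
C_ss = Q C_in/(Q + kV) = 1.41578 mol/L; C(t) = C_ss + (C₀ − C_ss) e^(−a t).
C(14.40) = 1.41578 + (4.27422)·e^(−0.0671459·14.40) = 1.41578 + (4.27422)·0.380260 = 3.04109 mol/L.

3.041 mol/L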